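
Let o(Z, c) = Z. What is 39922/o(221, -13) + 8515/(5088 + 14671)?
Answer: 790700613/4366739 ≈ 181.07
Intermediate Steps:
39922/o(221, -13) + 8515/(5088 + 14671) = 39922/221 + 8515/(5088 + 14671) = 39922*(1/221) + 8515/19759 = 39922/221 + 8515*(1/19759) = 39922/221 + 8515/19759 = 790700613/4366739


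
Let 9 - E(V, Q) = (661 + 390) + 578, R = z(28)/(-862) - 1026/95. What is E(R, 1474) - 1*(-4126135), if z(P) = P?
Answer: 4124515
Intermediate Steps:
R = -23344/2155 (R = 28/(-862) - 1026/95 = 28*(-1/862) - 1026*1/95 = -14/431 - 54/5 = -23344/2155 ≈ -10.832)
E(V, Q) = -1620 (E(V, Q) = 9 - ((661 + 390) + 578) = 9 - (1051 + 578) = 9 - 1*1629 = 9 - 1629 = -1620)
E(R, 1474) - 1*(-4126135) = -1620 - 1*(-4126135) = -1620 + 4126135 = 4124515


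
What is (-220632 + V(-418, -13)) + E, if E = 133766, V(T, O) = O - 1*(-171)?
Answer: -86708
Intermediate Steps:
V(T, O) = 171 + O (V(T, O) = O + 171 = 171 + O)
(-220632 + V(-418, -13)) + E = (-220632 + (171 - 13)) + 133766 = (-220632 + 158) + 133766 = -220474 + 133766 = -86708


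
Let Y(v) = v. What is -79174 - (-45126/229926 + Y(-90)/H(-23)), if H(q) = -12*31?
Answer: -188109773461/2375902 ≈ -79174.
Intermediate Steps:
H(q) = -372
-79174 - (-45126/229926 + Y(-90)/H(-23)) = -79174 - (-45126/229926 - 90/(-372)) = -79174 - (-45126*1/229926 - 90*(-1/372)) = -79174 - (-7521/38321 + 15/62) = -79174 - 1*108513/2375902 = -79174 - 108513/2375902 = -188109773461/2375902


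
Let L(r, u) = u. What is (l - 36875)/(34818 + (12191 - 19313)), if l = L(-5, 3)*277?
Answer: -9011/6924 ≈ -1.3014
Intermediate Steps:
l = 831 (l = 3*277 = 831)
(l - 36875)/(34818 + (12191 - 19313)) = (831 - 36875)/(34818 + (12191 - 19313)) = -36044/(34818 - 7122) = -36044/27696 = -36044*1/27696 = -9011/6924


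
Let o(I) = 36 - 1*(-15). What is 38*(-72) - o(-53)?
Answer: -2787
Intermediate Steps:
o(I) = 51 (o(I) = 36 + 15 = 51)
38*(-72) - o(-53) = 38*(-72) - 1*51 = -2736 - 51 = -2787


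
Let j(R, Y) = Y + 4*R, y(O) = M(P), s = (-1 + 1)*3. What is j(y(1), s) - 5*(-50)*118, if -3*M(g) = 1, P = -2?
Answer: 88496/3 ≈ 29499.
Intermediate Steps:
M(g) = -1/3 (M(g) = -1/3*1 = -1/3)
s = 0 (s = 0*3 = 0)
y(O) = -1/3
j(y(1), s) - 5*(-50)*118 = (0 + 4*(-1/3)) - 5*(-50)*118 = (0 - 4/3) + 250*118 = -4/3 + 29500 = 88496/3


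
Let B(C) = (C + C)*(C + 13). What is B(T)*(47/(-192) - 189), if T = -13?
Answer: 0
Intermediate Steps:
B(C) = 2*C*(13 + C) (B(C) = (2*C)*(13 + C) = 2*C*(13 + C))
B(T)*(47/(-192) - 189) = (2*(-13)*(13 - 13))*(47/(-192) - 189) = (2*(-13)*0)*(47*(-1/192) - 189) = 0*(-47/192 - 189) = 0*(-36335/192) = 0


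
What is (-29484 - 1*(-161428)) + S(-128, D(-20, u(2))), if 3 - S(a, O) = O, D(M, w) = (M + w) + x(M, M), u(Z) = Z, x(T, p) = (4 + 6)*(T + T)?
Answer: 132365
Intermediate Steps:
x(T, p) = 20*T (x(T, p) = 10*(2*T) = 20*T)
D(M, w) = w + 21*M (D(M, w) = (M + w) + 20*M = w + 21*M)
S(a, O) = 3 - O
(-29484 - 1*(-161428)) + S(-128, D(-20, u(2))) = (-29484 - 1*(-161428)) + (3 - (2 + 21*(-20))) = (-29484 + 161428) + (3 - (2 - 420)) = 131944 + (3 - 1*(-418)) = 131944 + (3 + 418) = 131944 + 421 = 132365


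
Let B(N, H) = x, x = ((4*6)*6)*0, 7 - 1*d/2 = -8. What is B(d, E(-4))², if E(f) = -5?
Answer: 0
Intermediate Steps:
d = 30 (d = 14 - 2*(-8) = 14 + 16 = 30)
x = 0 (x = (24*6)*0 = 144*0 = 0)
B(N, H) = 0
B(d, E(-4))² = 0² = 0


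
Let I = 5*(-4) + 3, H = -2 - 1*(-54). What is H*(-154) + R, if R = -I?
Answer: -7991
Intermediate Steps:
H = 52 (H = -2 + 54 = 52)
I = -17 (I = -20 + 3 = -17)
R = 17 (R = -1*(-17) = 17)
H*(-154) + R = 52*(-154) + 17 = -8008 + 17 = -7991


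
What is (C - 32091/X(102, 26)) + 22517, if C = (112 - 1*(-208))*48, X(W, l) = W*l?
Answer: 33472571/884 ≈ 37865.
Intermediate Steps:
C = 15360 (C = (112 + 208)*48 = 320*48 = 15360)
(C - 32091/X(102, 26)) + 22517 = (15360 - 32091/(102*26)) + 22517 = (15360 - 32091/2652) + 22517 = (15360 - 32091*1/2652) + 22517 = (15360 - 10697/884) + 22517 = 13567543/884 + 22517 = 33472571/884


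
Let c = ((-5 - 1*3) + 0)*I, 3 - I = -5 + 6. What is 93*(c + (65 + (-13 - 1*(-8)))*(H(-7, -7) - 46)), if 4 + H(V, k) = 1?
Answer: -274908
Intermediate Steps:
H(V, k) = -3 (H(V, k) = -4 + 1 = -3)
I = 2 (I = 3 - (-5 + 6) = 3 - 1*1 = 3 - 1 = 2)
c = -16 (c = ((-5 - 1*3) + 0)*2 = ((-5 - 3) + 0)*2 = (-8 + 0)*2 = -8*2 = -16)
93*(c + (65 + (-13 - 1*(-8)))*(H(-7, -7) - 46)) = 93*(-16 + (65 + (-13 - 1*(-8)))*(-3 - 46)) = 93*(-16 + (65 + (-13 + 8))*(-49)) = 93*(-16 + (65 - 5)*(-49)) = 93*(-16 + 60*(-49)) = 93*(-16 - 2940) = 93*(-2956) = -274908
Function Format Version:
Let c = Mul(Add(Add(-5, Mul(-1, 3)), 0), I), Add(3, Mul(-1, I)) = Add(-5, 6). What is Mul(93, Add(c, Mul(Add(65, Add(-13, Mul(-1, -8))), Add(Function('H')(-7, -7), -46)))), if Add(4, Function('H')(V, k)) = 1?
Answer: -274908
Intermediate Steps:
Function('H')(V, k) = -3 (Function('H')(V, k) = Add(-4, 1) = -3)
I = 2 (I = Add(3, Mul(-1, Add(-5, 6))) = Add(3, Mul(-1, 1)) = Add(3, -1) = 2)
c = -16 (c = Mul(Add(Add(-5, Mul(-1, 3)), 0), 2) = Mul(Add(Add(-5, -3), 0), 2) = Mul(Add(-8, 0), 2) = Mul(-8, 2) = -16)
Mul(93, Add(c, Mul(Add(65, Add(-13, Mul(-1, -8))), Add(Function('H')(-7, -7), -46)))) = Mul(93, Add(-16, Mul(Add(65, Add(-13, Mul(-1, -8))), Add(-3, -46)))) = Mul(93, Add(-16, Mul(Add(65, Add(-13, 8)), -49))) = Mul(93, Add(-16, Mul(Add(65, -5), -49))) = Mul(93, Add(-16, Mul(60, -49))) = Mul(93, Add(-16, -2940)) = Mul(93, -2956) = -274908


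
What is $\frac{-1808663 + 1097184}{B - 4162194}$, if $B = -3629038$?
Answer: $\frac{711479}{7791232} \approx 0.091318$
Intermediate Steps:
$\frac{-1808663 + 1097184}{B - 4162194} = \frac{-1808663 + 1097184}{-3629038 - 4162194} = - \frac{711479}{-7791232} = \left(-711479\right) \left(- \frac{1}{7791232}\right) = \frac{711479}{7791232}$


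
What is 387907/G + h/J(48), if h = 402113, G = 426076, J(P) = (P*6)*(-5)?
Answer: -42693028127/153387360 ≈ -278.33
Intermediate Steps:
J(P) = -30*P (J(P) = (6*P)*(-5) = -30*P)
387907/G + h/J(48) = 387907/426076 + 402113/((-30*48)) = 387907*(1/426076) + 402113/(-1440) = 387907/426076 + 402113*(-1/1440) = 387907/426076 - 402113/1440 = -42693028127/153387360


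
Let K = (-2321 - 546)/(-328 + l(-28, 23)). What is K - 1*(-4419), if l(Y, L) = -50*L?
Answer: 6534149/1478 ≈ 4420.9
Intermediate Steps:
K = 2867/1478 (K = (-2321 - 546)/(-328 - 50*23) = -2867/(-328 - 1150) = -2867/(-1478) = -2867*(-1/1478) = 2867/1478 ≈ 1.9398)
K - 1*(-4419) = 2867/1478 - 1*(-4419) = 2867/1478 + 4419 = 6534149/1478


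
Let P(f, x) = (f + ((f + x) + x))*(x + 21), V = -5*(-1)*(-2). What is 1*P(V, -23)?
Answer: 132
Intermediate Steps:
V = -10 (V = 5*(-2) = -10)
P(f, x) = (21 + x)*(2*f + 2*x) (P(f, x) = (f + (f + 2*x))*(21 + x) = (2*f + 2*x)*(21 + x) = (21 + x)*(2*f + 2*x))
1*P(V, -23) = 1*(2*(-23)² + 42*(-10) + 42*(-23) + 2*(-10)*(-23)) = 1*(2*529 - 420 - 966 + 460) = 1*(1058 - 420 - 966 + 460) = 1*132 = 132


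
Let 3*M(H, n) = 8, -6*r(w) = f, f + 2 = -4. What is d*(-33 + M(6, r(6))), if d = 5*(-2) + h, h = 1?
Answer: 273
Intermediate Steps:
f = -6 (f = -2 - 4 = -6)
r(w) = 1 (r(w) = -1/6*(-6) = 1)
M(H, n) = 8/3 (M(H, n) = (1/3)*8 = 8/3)
d = -9 (d = 5*(-2) + 1 = -10 + 1 = -9)
d*(-33 + M(6, r(6))) = -9*(-33 + 8/3) = -9*(-91/3) = 273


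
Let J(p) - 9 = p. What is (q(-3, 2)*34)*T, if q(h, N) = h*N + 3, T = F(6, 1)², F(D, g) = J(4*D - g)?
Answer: -104448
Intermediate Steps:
J(p) = 9 + p
F(D, g) = 9 - g + 4*D (F(D, g) = 9 + (4*D - g) = 9 + (-g + 4*D) = 9 - g + 4*D)
T = 1024 (T = (9 - 1*1 + 4*6)² = (9 - 1 + 24)² = 32² = 1024)
q(h, N) = 3 + N*h (q(h, N) = N*h + 3 = 3 + N*h)
(q(-3, 2)*34)*T = ((3 + 2*(-3))*34)*1024 = ((3 - 6)*34)*1024 = -3*34*1024 = -102*1024 = -104448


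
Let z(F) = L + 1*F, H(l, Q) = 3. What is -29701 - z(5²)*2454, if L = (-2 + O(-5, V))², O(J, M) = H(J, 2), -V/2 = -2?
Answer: -93505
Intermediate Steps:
V = 4 (V = -2*(-2) = 4)
O(J, M) = 3
L = 1 (L = (-2 + 3)² = 1² = 1)
z(F) = 1 + F (z(F) = 1 + 1*F = 1 + F)
-29701 - z(5²)*2454 = -29701 - (1 + 5²)*2454 = -29701 - (1 + 25)*2454 = -29701 - 26*2454 = -29701 - 1*63804 = -29701 - 63804 = -93505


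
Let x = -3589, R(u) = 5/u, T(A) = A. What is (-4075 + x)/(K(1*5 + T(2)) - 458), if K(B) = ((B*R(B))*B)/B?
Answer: 7664/453 ≈ 16.918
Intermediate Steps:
K(B) = 5 (K(B) = ((B*(5/B))*B)/B = (5*B)/B = 5)
(-4075 + x)/(K(1*5 + T(2)) - 458) = (-4075 - 3589)/(5 - 458) = -7664/(-453) = -7664*(-1/453) = 7664/453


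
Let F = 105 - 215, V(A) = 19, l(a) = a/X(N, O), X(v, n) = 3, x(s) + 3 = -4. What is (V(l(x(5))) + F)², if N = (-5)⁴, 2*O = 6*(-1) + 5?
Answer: 8281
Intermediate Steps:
O = -½ (O = (6*(-1) + 5)/2 = (-6 + 5)/2 = (½)*(-1) = -½ ≈ -0.50000)
N = 625
x(s) = -7 (x(s) = -3 - 4 = -7)
l(a) = a/3
F = -110
(V(l(x(5))) + F)² = (19 - 110)² = (-91)² = 8281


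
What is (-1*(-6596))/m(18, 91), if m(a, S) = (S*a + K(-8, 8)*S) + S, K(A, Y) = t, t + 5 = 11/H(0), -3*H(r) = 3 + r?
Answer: 6596/273 ≈ 24.161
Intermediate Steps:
H(r) = -1 - r/3 (H(r) = -(3 + r)/3 = -1 - r/3)
t = -16 (t = -5 + 11/(-1 - ⅓*0) = -5 + 11/(-1 + 0) = -5 + 11/(-1) = -5 + 11*(-1) = -5 - 11 = -16)
K(A, Y) = -16
m(a, S) = -15*S + S*a (m(a, S) = (S*a - 16*S) + S = (-16*S + S*a) + S = -15*S + S*a)
(-1*(-6596))/m(18, 91) = (-1*(-6596))/((91*(-15 + 18))) = 6596/((91*3)) = 6596/273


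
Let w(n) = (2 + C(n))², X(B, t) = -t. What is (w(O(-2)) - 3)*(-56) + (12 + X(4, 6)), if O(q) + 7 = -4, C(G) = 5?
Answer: -2570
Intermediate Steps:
O(q) = -11 (O(q) = -7 - 4 = -11)
w(n) = 49 (w(n) = (2 + 5)² = 7² = 49)
(w(O(-2)) - 3)*(-56) + (12 + X(4, 6)) = (49 - 3)*(-56) + (12 - 1*6) = 46*(-56) + (12 - 6) = -2576 + 6 = -2570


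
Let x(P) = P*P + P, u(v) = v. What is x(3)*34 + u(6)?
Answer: 414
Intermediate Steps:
x(P) = P + P² (x(P) = P² + P = P + P²)
x(3)*34 + u(6) = (3*(1 + 3))*34 + 6 = (3*4)*34 + 6 = 12*34 + 6 = 408 + 6 = 414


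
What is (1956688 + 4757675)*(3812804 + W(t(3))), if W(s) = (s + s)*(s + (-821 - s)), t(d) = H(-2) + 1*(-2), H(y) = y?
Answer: 25644650040036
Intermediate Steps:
t(d) = -4 (t(d) = -2 + 1*(-2) = -2 - 2 = -4)
W(s) = -1642*s (W(s) = (2*s)*(-821) = -1642*s)
(1956688 + 4757675)*(3812804 + W(t(3))) = (1956688 + 4757675)*(3812804 - 1642*(-4)) = 6714363*(3812804 + 6568) = 6714363*3819372 = 25644650040036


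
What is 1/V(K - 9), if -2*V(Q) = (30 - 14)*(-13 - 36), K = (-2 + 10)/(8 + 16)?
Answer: 1/392 ≈ 0.0025510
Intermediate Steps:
K = ⅓ (K = 8/24 = 8*(1/24) = ⅓ ≈ 0.33333)
V(Q) = 392 (V(Q) = -(30 - 14)*(-13 - 36)/2 = -8*(-49) = -½*(-784) = 392)
1/V(K - 9) = 1/392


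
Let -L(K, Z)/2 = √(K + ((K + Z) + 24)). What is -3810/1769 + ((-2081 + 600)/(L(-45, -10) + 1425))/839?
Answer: -341883193365/158646660181 - 5924*I*√19/1703949431 ≈ -2.155 - 1.5154e-5*I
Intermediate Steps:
L(K, Z) = -2*√(24 + Z + 2*K) (L(K, Z) = -2*√(K + ((K + Z) + 24)) = -2*√(K + (24 + K + Z)) = -2*√(24 + Z + 2*K))
-3810/1769 + ((-2081 + 600)/(L(-45, -10) + 1425))/839 = -3810/1769 + ((-2081 + 600)/(-2*√(24 - 10 + 2*(-45)) + 1425))/839 = -3810*1/1769 - 1481/(-2*√(24 - 10 - 90) + 1425)*(1/839) = -3810/1769 - 1481/(-4*I*√19 + 1425)*(1/839) = -3810/1769 - 1481/(1425 - 4*I*√19)*(1/839) = -3810/1769 - 1481/(839*(1425 - 4*I*√19))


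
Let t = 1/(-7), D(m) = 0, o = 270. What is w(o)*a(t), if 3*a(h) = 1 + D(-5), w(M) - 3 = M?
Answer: 91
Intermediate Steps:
w(M) = 3 + M
t = -⅐ (t = 1*(-⅐) = -⅐ ≈ -0.14286)
a(h) = ⅓ (a(h) = (1 + 0)/3 = (⅓)*1 = ⅓)
w(o)*a(t) = (3 + 270)*(⅓) = 273*(⅓) = 91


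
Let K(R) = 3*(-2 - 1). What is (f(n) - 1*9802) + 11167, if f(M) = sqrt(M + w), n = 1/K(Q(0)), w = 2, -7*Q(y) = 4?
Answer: 1365 + sqrt(17)/3 ≈ 1366.4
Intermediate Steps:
Q(y) = -4/7 (Q(y) = -1/7*4 = -4/7)
K(R) = -9 (K(R) = 3*(-3) = -9)
n = -1/9 (n = 1/(-9) = -1/9 ≈ -0.11111)
f(M) = sqrt(2 + M) (f(M) = sqrt(M + 2) = sqrt(2 + M))
(f(n) - 1*9802) + 11167 = (sqrt(2 - 1/9) - 1*9802) + 11167 = (sqrt(17/9) - 9802) + 11167 = (sqrt(17)/3 - 9802) + 11167 = (-9802 + sqrt(17)/3) + 11167 = 1365 + sqrt(17)/3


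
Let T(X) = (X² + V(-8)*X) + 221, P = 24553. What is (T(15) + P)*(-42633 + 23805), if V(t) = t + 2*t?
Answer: -463903092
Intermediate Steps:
V(t) = 3*t
T(X) = 221 + X² - 24*X (T(X) = (X² + (3*(-8))*X) + 221 = (X² - 24*X) + 221 = 221 + X² - 24*X)
(T(15) + P)*(-42633 + 23805) = ((221 + 15² - 24*15) + 24553)*(-42633 + 23805) = ((221 + 225 - 360) + 24553)*(-18828) = (86 + 24553)*(-18828) = 24639*(-18828) = -463903092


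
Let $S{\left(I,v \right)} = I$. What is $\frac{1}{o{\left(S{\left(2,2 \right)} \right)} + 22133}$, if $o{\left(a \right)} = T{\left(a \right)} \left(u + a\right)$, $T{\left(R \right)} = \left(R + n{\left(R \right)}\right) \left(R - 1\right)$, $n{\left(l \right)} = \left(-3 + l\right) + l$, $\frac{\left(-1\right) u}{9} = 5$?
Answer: $\frac{1}{22004} \approx 4.5446 \cdot 10^{-5}$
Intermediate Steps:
$u = -45$ ($u = \left(-9\right) 5 = -45$)
$n{\left(l \right)} = -3 + 2 l$
$T{\left(R \right)} = \left(-1 + R\right) \left(-3 + 3 R\right)$ ($T{\left(R \right)} = \left(R + \left(-3 + 2 R\right)\right) \left(R - 1\right) = \left(-3 + 3 R\right) \left(-1 + R\right) = \left(-1 + R\right) \left(-3 + 3 R\right)$)
$o{\left(a \right)} = \left(-45 + a\right) \left(3 - 6 a + 3 a^{2}\right)$ ($o{\left(a \right)} = \left(3 - 6 a + 3 a^{2}\right) \left(-45 + a\right) = \left(-45 + a\right) \left(3 - 6 a + 3 a^{2}\right)$)
$\frac{1}{o{\left(S{\left(2,2 \right)} \right)} + 22133} = \frac{1}{\left(-135 - 141 \cdot 2^{2} + 3 \cdot 2^{3} + 273 \cdot 2\right) + 22133} = \frac{1}{\left(-135 - 564 + 3 \cdot 8 + 546\right) + 22133} = \frac{1}{\left(-135 - 564 + 24 + 546\right) + 22133} = \frac{1}{-129 + 22133} = \frac{1}{22004}$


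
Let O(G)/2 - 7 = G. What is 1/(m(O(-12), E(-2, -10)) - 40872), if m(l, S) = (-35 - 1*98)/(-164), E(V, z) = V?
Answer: -164/6702875 ≈ -2.4467e-5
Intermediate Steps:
O(G) = 14 + 2*G
m(l, S) = 133/164 (m(l, S) = (-35 - 98)*(-1/164) = -133*(-1/164) = 133/164)
1/(m(O(-12), E(-2, -10)) - 40872) = 1/(133/164 - 40872) = 1/(-6702875/164) = -164/6702875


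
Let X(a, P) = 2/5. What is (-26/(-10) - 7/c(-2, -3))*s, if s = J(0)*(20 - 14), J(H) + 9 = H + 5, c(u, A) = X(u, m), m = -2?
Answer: 1788/5 ≈ 357.60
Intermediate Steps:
X(a, P) = ⅖ (X(a, P) = 2*(⅕) = ⅖)
c(u, A) = ⅖
J(H) = -4 + H (J(H) = -9 + (H + 5) = -9 + (5 + H) = -4 + H)
s = -24 (s = (-4 + 0)*(20 - 14) = -4*6 = -24)
(-26/(-10) - 7/c(-2, -3))*s = (-26/(-10) - 7/⅖)*(-24) = (-26*(-⅒) - 7*5/2)*(-24) = (13/5 - 35/2)*(-24) = -149/10*(-24) = 1788/5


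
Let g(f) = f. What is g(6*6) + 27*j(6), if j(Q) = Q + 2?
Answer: 252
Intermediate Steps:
j(Q) = 2 + Q
g(6*6) + 27*j(6) = 6*6 + 27*(2 + 6) = 36 + 27*8 = 36 + 216 = 252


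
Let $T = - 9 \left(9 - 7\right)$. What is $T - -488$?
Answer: $470$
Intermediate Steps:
$T = -18$ ($T = \left(-9\right) 2 = -18$)
$T - -488 = -18 - -488 = -18 + 488 = 470$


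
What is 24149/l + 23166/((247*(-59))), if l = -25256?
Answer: -1757981/690536 ≈ -2.5458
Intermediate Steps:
24149/l + 23166/((247*(-59))) = 24149/(-25256) + 23166/((247*(-59))) = 24149*(-1/25256) + 23166/(-14573) = -589/616 + 23166*(-1/14573) = -589/616 - 1782/1121 = -1757981/690536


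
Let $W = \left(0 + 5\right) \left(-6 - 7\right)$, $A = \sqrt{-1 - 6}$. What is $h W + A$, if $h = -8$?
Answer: $520 + i \sqrt{7} \approx 520.0 + 2.6458 i$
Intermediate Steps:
$A = i \sqrt{7}$ ($A = \sqrt{-7} = i \sqrt{7} \approx 2.6458 i$)
$W = -65$ ($W = 5 \left(-13\right) = -65$)
$h W + A = \left(-8\right) \left(-65\right) + i \sqrt{7} = 520 + i \sqrt{7}$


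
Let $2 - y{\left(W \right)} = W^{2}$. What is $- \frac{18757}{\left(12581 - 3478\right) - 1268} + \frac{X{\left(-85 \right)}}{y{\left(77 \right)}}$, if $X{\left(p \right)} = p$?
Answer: $- \frac{110506764}{46438045} \approx -2.3797$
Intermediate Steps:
$y{\left(W \right)} = 2 - W^{2}$
$- \frac{18757}{\left(12581 - 3478\right) - 1268} + \frac{X{\left(-85 \right)}}{y{\left(77 \right)}} = - \frac{18757}{\left(12581 - 3478\right) - 1268} - \frac{85}{2 - 77^{2}} = - \frac{18757}{9103 - 1268} - \frac{85}{2 - 5929} = - \frac{18757}{7835} - \frac{85}{2 - 5929} = \left(-18757\right) \frac{1}{7835} - \frac{85}{-5927} = - \frac{18757}{7835} - - \frac{85}{5927} = - \frac{18757}{7835} + \frac{85}{5927} = - \frac{110506764}{46438045}$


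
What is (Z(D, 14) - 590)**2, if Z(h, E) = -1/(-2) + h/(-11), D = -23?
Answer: 167003929/484 ≈ 3.4505e+5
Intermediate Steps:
Z(h, E) = 1/2 - h/11 (Z(h, E) = -1*(-1/2) + h*(-1/11) = 1/2 - h/11)
(Z(D, 14) - 590)**2 = ((1/2 - 1/11*(-23)) - 590)**2 = ((1/2 + 23/11) - 590)**2 = (57/22 - 590)**2 = (-12923/22)**2 = 167003929/484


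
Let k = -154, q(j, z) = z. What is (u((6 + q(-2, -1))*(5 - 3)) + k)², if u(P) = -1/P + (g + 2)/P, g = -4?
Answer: 2380849/100 ≈ 23809.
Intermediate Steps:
u(P) = -3/P (u(P) = -1/P + (-4 + 2)/P = -1/P - 2/P = -3/P)
(u((6 + q(-2, -1))*(5 - 3)) + k)² = (-3*1/((5 - 3)*(6 - 1)) - 154)² = (-3/(5*2) - 154)² = (-3/10 - 154)² = (-1543/10)² = 2380849/100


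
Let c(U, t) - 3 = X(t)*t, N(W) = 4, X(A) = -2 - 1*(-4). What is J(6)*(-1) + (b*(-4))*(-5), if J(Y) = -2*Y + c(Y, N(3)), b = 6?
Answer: 121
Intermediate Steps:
X(A) = 2 (X(A) = -2 + 4 = 2)
c(U, t) = 3 + 2*t
J(Y) = 11 - 2*Y (J(Y) = -2*Y + (3 + 2*4) = -2*Y + (3 + 8) = -2*Y + 11 = 11 - 2*Y)
J(6)*(-1) + (b*(-4))*(-5) = (11 - 2*6)*(-1) + (6*(-4))*(-5) = (11 - 12)*(-1) - 24*(-5) = -1*(-1) + 120 = 1 + 120 = 121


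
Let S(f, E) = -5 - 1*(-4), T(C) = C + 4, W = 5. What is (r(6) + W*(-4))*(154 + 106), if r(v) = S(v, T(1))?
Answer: -5460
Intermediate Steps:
T(C) = 4 + C
S(f, E) = -1 (S(f, E) = -5 + 4 = -1)
r(v) = -1
(r(6) + W*(-4))*(154 + 106) = (-1 + 5*(-4))*(154 + 106) = (-1 - 20)*260 = -21*260 = -5460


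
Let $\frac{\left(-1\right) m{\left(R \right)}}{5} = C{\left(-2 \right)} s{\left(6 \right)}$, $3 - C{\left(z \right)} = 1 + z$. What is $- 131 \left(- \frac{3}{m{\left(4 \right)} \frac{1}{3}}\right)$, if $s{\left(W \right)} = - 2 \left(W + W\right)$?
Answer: $\frac{393}{160} \approx 2.4562$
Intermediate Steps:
$s{\left(W \right)} = - 4 W$ ($s{\left(W \right)} = - 2 \cdot 2 W = - 4 W$)
$C{\left(z \right)} = 2 - z$ ($C{\left(z \right)} = 3 - \left(1 + z\right) = 2 - z$)
$m{\left(R \right)} = 480$ ($m{\left(R \right)} = - 5 \left(2 - -2\right) \left(\left(-4\right) 6\right) = - 5 \left(2 + 2\right) \left(-24\right) = - 5 \cdot 4 \left(-24\right) = \left(-5\right) \left(-96\right) = 480$)
$- 131 \left(- \frac{3}{m{\left(4 \right)} \frac{1}{3}}\right) = - 131 \left(- \frac{3}{480 \cdot \frac{1}{3}}\right) = - 131 \left(- \frac{3}{160}\right) = - 131 \left(\left(-3\right) \frac{1}{160}\right) = \left(-131\right) \left(- \frac{3}{160}\right) = \frac{393}{160}$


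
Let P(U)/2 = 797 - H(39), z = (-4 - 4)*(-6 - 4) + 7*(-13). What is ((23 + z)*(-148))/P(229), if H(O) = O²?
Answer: 222/181 ≈ 1.2265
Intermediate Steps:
z = -11 (z = -8*(-10) - 91 = 80 - 91 = -11)
P(U) = -1448 (P(U) = 2*(797 - 1*39²) = 2*(797 - 1*1521) = 2*(797 - 1521) = 2*(-724) = -1448)
((23 + z)*(-148))/P(229) = ((23 - 11)*(-148))/(-1448) = (12*(-148))*(-1/1448) = -1776*(-1/1448) = 222/181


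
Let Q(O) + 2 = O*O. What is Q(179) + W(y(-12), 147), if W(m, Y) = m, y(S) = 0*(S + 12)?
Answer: 32039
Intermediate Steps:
y(S) = 0 (y(S) = 0*(12 + S) = 0)
Q(O) = -2 + O**2 (Q(O) = -2 + O*O = -2 + O**2)
Q(179) + W(y(-12), 147) = (-2 + 179**2) + 0 = (-2 + 32041) + 0 = 32039 + 0 = 32039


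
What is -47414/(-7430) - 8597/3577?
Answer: 52862084/13288555 ≈ 3.9780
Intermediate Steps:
-47414/(-7430) - 8597/3577 = -47414*(-1/7430) - 8597*1/3577 = 23707/3715 - 8597/3577 = 52862084/13288555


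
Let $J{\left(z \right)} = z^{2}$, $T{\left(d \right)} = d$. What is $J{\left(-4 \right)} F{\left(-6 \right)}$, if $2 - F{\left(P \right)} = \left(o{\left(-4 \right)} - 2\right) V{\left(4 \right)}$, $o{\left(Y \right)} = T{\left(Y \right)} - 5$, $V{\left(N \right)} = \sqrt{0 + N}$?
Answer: $384$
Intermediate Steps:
$V{\left(N \right)} = \sqrt{N}$
$o{\left(Y \right)} = -5 + Y$ ($o{\left(Y \right)} = Y - 5 = -5 + Y$)
$F{\left(P \right)} = 24$ ($F{\left(P \right)} = 2 - \left(\left(-5 - 4\right) - 2\right) \sqrt{4} = 2 - \left(-9 - 2\right) 2 = 2 - \left(-11\right) 2 = 2 - -22 = 2 + 22 = 24$)
$J{\left(-4 \right)} F{\left(-6 \right)} = \left(-4\right)^{2} \cdot 24 = 16 \cdot 24 = 384$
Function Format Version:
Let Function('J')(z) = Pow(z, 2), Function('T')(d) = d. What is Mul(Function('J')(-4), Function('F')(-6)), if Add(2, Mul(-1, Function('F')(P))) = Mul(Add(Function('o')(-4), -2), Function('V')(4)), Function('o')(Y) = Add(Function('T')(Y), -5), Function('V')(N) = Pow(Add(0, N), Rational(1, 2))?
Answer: 384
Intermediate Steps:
Function('V')(N) = Pow(N, Rational(1, 2))
Function('o')(Y) = Add(-5, Y) (Function('o')(Y) = Add(Y, -5) = Add(-5, Y))
Function('F')(P) = 24 (Function('F')(P) = Add(2, Mul(-1, Mul(Add(Add(-5, -4), -2), Pow(4, Rational(1, 2))))) = Add(2, Mul(-1, Mul(Add(-9, -2), 2))) = Add(2, Mul(-1, Mul(-11, 2))) = Add(2, Mul(-1, -22)) = Add(2, 22) = 24)
Mul(Function('J')(-4), Function('F')(-6)) = Mul(Pow(-4, 2), 24) = Mul(16, 24) = 384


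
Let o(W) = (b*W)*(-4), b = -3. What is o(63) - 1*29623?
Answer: -28867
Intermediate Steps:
o(W) = 12*W (o(W) = -3*W*(-4) = 12*W)
o(63) - 1*29623 = 12*63 - 1*29623 = 756 - 29623 = -28867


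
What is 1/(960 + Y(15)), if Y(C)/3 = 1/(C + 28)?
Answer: 43/41283 ≈ 0.0010416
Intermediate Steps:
Y(C) = 3/(28 + C) (Y(C) = 3/(C + 28) = 3/(28 + C))
1/(960 + Y(15)) = 1/(960 + 3/(28 + 15)) = 1/(960 + 3/43) = 1/(41283/43) = 43/41283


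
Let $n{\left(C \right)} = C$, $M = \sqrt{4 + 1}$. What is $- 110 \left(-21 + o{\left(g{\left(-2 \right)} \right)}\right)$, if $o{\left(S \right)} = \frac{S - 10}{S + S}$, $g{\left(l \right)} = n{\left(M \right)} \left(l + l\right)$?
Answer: $2255 - \frac{55 \sqrt{5}}{2} \approx 2193.5$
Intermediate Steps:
$M = \sqrt{5} \approx 2.2361$
$g{\left(l \right)} = 2 l \sqrt{5}$ ($g{\left(l \right)} = \sqrt{5} \left(l + l\right) = \sqrt{5} \cdot 2 l = 2 l \sqrt{5}$)
$o{\left(S \right)} = \frac{-10 + S}{2 S}$
$- 110 \left(-21 + o{\left(g{\left(-2 \right)} \right)}\right) = - 110 \left(-21 + \frac{-10 + 2 \left(-2\right) \sqrt{5}}{2 \cdot 2 \left(-2\right) \sqrt{5}}\right) = - 110 \left(-21 + \frac{-10 - 4 \sqrt{5}}{2 \left(- 4 \sqrt{5}\right)}\right) = - 110 \left(-21 + \frac{- \frac{\sqrt{5}}{20} \left(-10 - 4 \sqrt{5}\right)}{2}\right) = - 110 \left(-21 - \frac{\sqrt{5} \left(-10 - 4 \sqrt{5}\right)}{40}\right) = 2310 + \frac{11 \sqrt{5} \left(-10 - 4 \sqrt{5}\right)}{4}$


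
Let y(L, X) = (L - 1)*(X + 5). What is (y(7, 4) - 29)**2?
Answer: 625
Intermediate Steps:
y(L, X) = (-1 + L)*(5 + X)
(y(7, 4) - 29)**2 = ((-5 - 1*4 + 5*7 + 7*4) - 29)**2 = ((-5 - 4 + 35 + 28) - 29)**2 = (54 - 29)**2 = 25**2 = 625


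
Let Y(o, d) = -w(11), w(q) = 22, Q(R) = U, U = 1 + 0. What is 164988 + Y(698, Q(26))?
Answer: 164966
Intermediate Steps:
U = 1
Q(R) = 1
Y(o, d) = -22 (Y(o, d) = -1*22 = -22)
164988 + Y(698, Q(26)) = 164988 - 22 = 164966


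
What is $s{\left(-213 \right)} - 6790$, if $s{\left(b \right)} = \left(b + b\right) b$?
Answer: $83948$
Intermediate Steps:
$s{\left(b \right)} = 2 b^{2}$ ($s{\left(b \right)} = 2 b b = 2 b^{2}$)
$s{\left(-213 \right)} - 6790 = 2 \left(-213\right)^{2} - 6790 = 2 \cdot 45369 - 6790 = 90738 - 6790 = 83948$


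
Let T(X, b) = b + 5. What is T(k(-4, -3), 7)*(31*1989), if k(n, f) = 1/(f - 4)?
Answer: 739908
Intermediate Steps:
k(n, f) = 1/(-4 + f)
T(X, b) = 5 + b
T(k(-4, -3), 7)*(31*1989) = (5 + 7)*(31*1989) = 12*61659 = 739908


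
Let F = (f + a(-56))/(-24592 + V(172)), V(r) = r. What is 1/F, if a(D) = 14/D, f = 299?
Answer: -19536/239 ≈ -81.741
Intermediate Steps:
F = -239/19536 (F = (299 + 14/(-56))/(-24592 + 172) = (299 + 14*(-1/56))/(-24420) = (299 - ¼)*(-1/24420) = (1195/4)*(-1/24420) = -239/19536 ≈ -0.012234)
1/F = 1/(-239/19536) = -19536/239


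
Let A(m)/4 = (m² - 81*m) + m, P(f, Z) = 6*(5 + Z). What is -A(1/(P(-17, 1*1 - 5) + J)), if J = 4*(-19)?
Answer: -5601/1225 ≈ -4.5722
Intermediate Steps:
P(f, Z) = 30 + 6*Z
J = -76
A(m) = -320*m + 4*m² (A(m) = 4*((m² - 81*m) + m) = 4*(m² - 80*m) = -320*m + 4*m²)
-A(1/(P(-17, 1*1 - 5) + J)) = -4*(-80 + 1/((30 + 6*(1*1 - 5)) - 76))/((30 + 6*(1*1 - 5)) - 76) = -4*(-80 + 1/((30 + 6*(1 - 5)) - 76))/((30 + 6*(1 - 5)) - 76) = -4*(-80 + 1/((30 + 6*(-4)) - 76))/((30 + 6*(-4)) - 76) = -4*(-80 + 1/((30 - 24) - 76))/((30 - 24) - 76) = -4*(-80 + 1/(6 - 76))/(6 - 76) = -4*(-80 + 1/(-70))/(-70) = -4*(-1)*(-80 - 1/70)/70 = -4*(-1)*(-5601)/(70*70) = -1*5601/1225 = -5601/1225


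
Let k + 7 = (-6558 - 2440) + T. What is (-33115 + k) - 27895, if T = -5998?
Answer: -76013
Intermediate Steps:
k = -15003 (k = -7 + ((-6558 - 2440) - 5998) = -7 + (-8998 - 5998) = -7 - 14996 = -15003)
(-33115 + k) - 27895 = (-33115 - 15003) - 27895 = -48118 - 27895 = -76013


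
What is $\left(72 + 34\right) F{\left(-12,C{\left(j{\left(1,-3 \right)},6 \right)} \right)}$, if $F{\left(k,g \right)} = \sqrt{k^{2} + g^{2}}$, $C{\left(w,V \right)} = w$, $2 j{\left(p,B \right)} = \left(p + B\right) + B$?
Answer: $53 \sqrt{601} \approx 1299.3$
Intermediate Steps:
$j{\left(p,B \right)} = B + \frac{p}{2}$ ($j{\left(p,B \right)} = \frac{\left(p + B\right) + B}{2} = \frac{\left(B + p\right) + B}{2} = \frac{p + 2 B}{2} = B + \frac{p}{2}$)
$F{\left(k,g \right)} = \sqrt{g^{2} + k^{2}}$
$\left(72 + 34\right) F{\left(-12,C{\left(j{\left(1,-3 \right)},6 \right)} \right)} = \left(72 + 34\right) \sqrt{\left(-3 + \frac{1}{2} \cdot 1\right)^{2} + \left(-12\right)^{2}} = 106 \sqrt{\left(-3 + \frac{1}{2}\right)^{2} + 144} = 106 \sqrt{\left(- \frac{5}{2}\right)^{2} + 144} = 106 \sqrt{\frac{25}{4} + 144} = 106 \sqrt{\frac{601}{4}} = 106 \frac{\sqrt{601}}{2} = 53 \sqrt{601}$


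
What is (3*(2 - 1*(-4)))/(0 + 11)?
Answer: 18/11 ≈ 1.6364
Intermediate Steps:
(3*(2 - 1*(-4)))/(0 + 11) = (3*(2 + 4))/11 = (3*6)*(1/11) = 18*(1/11) = 18/11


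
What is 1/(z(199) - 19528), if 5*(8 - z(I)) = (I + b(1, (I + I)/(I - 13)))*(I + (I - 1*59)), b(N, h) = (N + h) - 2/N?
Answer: -155/5128869 ≈ -3.0221e-5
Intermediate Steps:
b(N, h) = N + h - 2/N
z(I) = 8 - (-59 + 2*I)*(-1 + I + 2*I/(-13 + I))/5 (z(I) = 8 - (I + (1 + (I + I)/(I - 13) - 2/1))*(I + (I - 1*59))/5 = 8 - (I + (1 + (2*I)/(-13 + I) - 2*1))*(I + (I - 59))/5 = 8 - (I + (1 + 2*I/(-13 + I) - 2))*(I + (-59 + I))/5 = 8 - (I + (-1 + 2*I/(-13 + I)))*(-59 + 2*I)/5 = 8 - (-1 + I + 2*I/(-13 + I))*(-59 + 2*I)/5 = 8 - (-59 + 2*I)*(-1 + I + 2*I/(-13 + I))/5)
1/(z(199) - 19528) = 1/((247 - 694*199 - 2*199³ + 83*199²)/(5*(-13 + 199)) - 19528) = 1/((⅕)*(247 - 138106 - 2*7880599 + 83*39601)/186 - 19528) = 1/((⅕)*(1/186)*(247 - 138106 - 15761198 + 3286883) - 19528) = 1/((⅕)*(1/186)*(-12612174) - 19528) = 1/(-2102029/155 - 19528) = 1/(-5128869/155) = -155/5128869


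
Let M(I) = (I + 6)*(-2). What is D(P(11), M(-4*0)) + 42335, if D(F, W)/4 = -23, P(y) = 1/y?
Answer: 42243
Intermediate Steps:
M(I) = -12 - 2*I (M(I) = (6 + I)*(-2) = -12 - 2*I)
D(F, W) = -92 (D(F, W) = 4*(-23) = -92)
D(P(11), M(-4*0)) + 42335 = -92 + 42335 = 42243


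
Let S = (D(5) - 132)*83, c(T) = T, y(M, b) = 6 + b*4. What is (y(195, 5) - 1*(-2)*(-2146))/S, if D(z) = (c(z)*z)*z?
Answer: 4266/581 ≈ 7.3425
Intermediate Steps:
y(M, b) = 6 + 4*b
D(z) = z**3 (D(z) = (z*z)*z = z**2*z = z**3)
S = -581 (S = (5**3 - 132)*83 = (125 - 132)*83 = -7*83 = -581)
(y(195, 5) - 1*(-2)*(-2146))/S = ((6 + 4*5) - 1*(-2)*(-2146))/(-581) = ((6 + 20) - (-2)*(-2146))*(-1/581) = (26 - 1*4292)*(-1/581) = (26 - 4292)*(-1/581) = -4266*(-1/581) = 4266/581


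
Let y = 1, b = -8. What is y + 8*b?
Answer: -63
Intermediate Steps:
y + 8*b = 1 + 8*(-8) = 1 - 64 = -63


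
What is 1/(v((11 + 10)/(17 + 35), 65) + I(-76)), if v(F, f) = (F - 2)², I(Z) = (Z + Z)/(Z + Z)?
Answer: 2704/9593 ≈ 0.28187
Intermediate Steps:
I(Z) = 1 (I(Z) = (2*Z)/((2*Z)) = (2*Z)*(1/(2*Z)) = 1)
v(F, f) = (-2 + F)²
1/(v((11 + 10)/(17 + 35), 65) + I(-76)) = 1/((-2 + (11 + 10)/(17 + 35))² + 1) = 1/((-2 + 21/52)² + 1) = 1/((-83/52)² + 1) = 1/(6889/2704 + 1) = 1/(9593/2704) = 2704/9593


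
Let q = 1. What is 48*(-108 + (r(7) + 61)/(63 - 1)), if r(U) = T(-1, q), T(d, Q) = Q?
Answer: -5136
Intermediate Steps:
r(U) = 1
48*(-108 + (r(7) + 61)/(63 - 1)) = 48*(-108 + (1 + 61)/(63 - 1)) = 48*(-108 + 62/62) = 48*(-108 + 62*(1/62)) = 48*(-108 + 1) = 48*(-107) = -5136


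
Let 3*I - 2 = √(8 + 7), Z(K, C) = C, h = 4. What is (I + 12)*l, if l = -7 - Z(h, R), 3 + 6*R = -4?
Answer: -665/9 - 35*√15/18 ≈ -81.420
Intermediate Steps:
R = -7/6 (R = -½ + (⅙)*(-4) = -½ - ⅔ = -7/6 ≈ -1.1667)
I = ⅔ + √15/3 (I = ⅔ + √(8 + 7)/3 = ⅔ + √15/3 ≈ 1.9577)
l = -35/6 (l = -7 - 1*(-7/6) = -7 + 7/6 = -35/6 ≈ -5.8333)
(I + 12)*l = ((⅔ + √15/3) + 12)*(-35/6) = (38/3 + √15/3)*(-35/6) = -665/9 - 35*√15/18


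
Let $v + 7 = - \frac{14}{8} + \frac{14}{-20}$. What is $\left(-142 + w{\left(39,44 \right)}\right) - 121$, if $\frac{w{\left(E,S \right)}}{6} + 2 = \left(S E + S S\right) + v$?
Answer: $\frac{215803}{10} \approx 21580.0$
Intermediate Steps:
$v = - \frac{189}{20}$ ($v = -7 + \left(- \frac{14}{8} + \frac{14}{-20}\right) = -7 + \left(\left(-14\right) \frac{1}{8} + 14 \left(- \frac{1}{20}\right)\right) = -7 - \frac{49}{20} = - \frac{189}{20} \approx -9.45$)
$w{\left(E,S \right)} = - \frac{687}{10} + 6 S^{2} + 6 E S$ ($w{\left(E,S \right)} = -12 + 6 \left(\left(S E + S S\right) - \frac{189}{20}\right) = -12 + 6 \left(\left(E S + S^{2}\right) - \frac{189}{20}\right) = -12 + 6 \left(\left(S^{2} + E S\right) - \frac{189}{20}\right) = -12 + 6 \left(- \frac{189}{20} + S^{2} + E S\right) = -12 + \left(- \frac{567}{10} + 6 S^{2} + 6 E S\right) = - \frac{687}{10} + 6 S^{2} + 6 E S$)
$\left(-142 + w{\left(39,44 \right)}\right) - 121 = \left(-142 + \left(- \frac{687}{10} + 6 \cdot 44^{2} + 6 \cdot 39 \cdot 44\right)\right) - 121 = \left(-142 + \left(- \frac{687}{10} + 6 \cdot 1936 + 10296\right)\right) - 121 = \left(-142 + \left(- \frac{687}{10} + 11616 + 10296\right)\right) - 121 = \left(-142 + \frac{218433}{10}\right) - 121 = \frac{217013}{10} - 121 = \frac{215803}{10}$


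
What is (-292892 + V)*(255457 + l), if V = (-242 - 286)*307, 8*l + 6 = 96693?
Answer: -243457595221/2 ≈ -1.2173e+11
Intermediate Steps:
l = 96687/8 (l = -3/4 + (1/8)*96693 = -3/4 + 96693/8 = 96687/8 ≈ 12086.)
V = -162096 (V = -528*307 = -162096)
(-292892 + V)*(255457 + l) = (-292892 - 162096)*(255457 + 96687/8) = -454988*2140343/8 = -243457595221/2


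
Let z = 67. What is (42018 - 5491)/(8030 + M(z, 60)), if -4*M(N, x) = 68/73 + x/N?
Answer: 178653557/39272496 ≈ 4.5491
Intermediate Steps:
M(N, x) = -17/73 - x/(4*N) (M(N, x) = -(68/73 + x/N)/4 = -17/73 - x/(4*N))
(42018 - 5491)/(8030 + M(z, 60)) = (42018 - 5491)/(8030 + (-17/73 - ¼*60/67)) = 36527/(8030 + (-17/73 - ¼*60*1/67)) = 36527/(8030 + (-17/73 - 15/67)) = 36527/(8030 - 2234/4891) = 36527/(39272496/4891) = 36527*(4891/39272496) = 178653557/39272496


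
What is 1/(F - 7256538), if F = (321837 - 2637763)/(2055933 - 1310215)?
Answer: -372859/2705666660105 ≈ -1.3781e-7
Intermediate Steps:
F = -1157963/372859 (F = -2315926/745718 = -2315926*1/745718 = -1157963/372859 ≈ -3.1056)
1/(F - 7256538) = 1/(-1157963/372859 - 7256538) = 1/(-2705666660105/372859) = -372859/2705666660105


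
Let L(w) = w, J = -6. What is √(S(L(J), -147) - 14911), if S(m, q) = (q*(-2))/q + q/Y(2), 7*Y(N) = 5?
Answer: I*√377970/5 ≈ 122.96*I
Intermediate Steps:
Y(N) = 5/7 (Y(N) = (⅐)*5 = 5/7)
S(m, q) = -2 + 7*q/5 (S(m, q) = (q*(-2))/q + q/(5/7) = (-2*q)/q + q*(7/5) = -2 + 7*q/5)
√(S(L(J), -147) - 14911) = √((-2 + (7/5)*(-147)) - 14911) = √((-2 - 1029/5) - 14911) = √(-1039/5 - 14911) = √(-75594/5) = I*√377970/5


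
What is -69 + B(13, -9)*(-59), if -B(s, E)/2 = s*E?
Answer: -13875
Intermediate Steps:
B(s, E) = -2*E*s (B(s, E) = -2*s*E = -2*E*s)
-69 + B(13, -9)*(-59) = -69 - 2*(-9)*13*(-59) = -69 + 234*(-59) = -69 - 13806 = -13875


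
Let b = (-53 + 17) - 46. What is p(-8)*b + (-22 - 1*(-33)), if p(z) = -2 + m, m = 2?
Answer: 11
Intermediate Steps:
p(z) = 0 (p(z) = -2 + 2 = 0)
b = -82 (b = -36 - 46 = -82)
p(-8)*b + (-22 - 1*(-33)) = 0*(-82) + (-22 - 1*(-33)) = 0 + (-22 + 33) = 0 + 11 = 11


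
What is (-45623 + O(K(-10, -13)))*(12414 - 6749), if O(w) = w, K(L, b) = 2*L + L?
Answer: -258624245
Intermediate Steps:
K(L, b) = 3*L
(-45623 + O(K(-10, -13)))*(12414 - 6749) = (-45623 + 3*(-10))*(12414 - 6749) = (-45623 - 30)*5665 = -45653*5665 = -258624245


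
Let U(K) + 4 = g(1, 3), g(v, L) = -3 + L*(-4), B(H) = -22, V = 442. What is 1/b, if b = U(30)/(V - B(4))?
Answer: -464/19 ≈ -24.421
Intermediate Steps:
g(v, L) = -3 - 4*L
U(K) = -19 (U(K) = -4 + (-3 - 4*3) = -4 + (-3 - 12) = -4 - 15 = -19)
b = -19/464 (b = -19/(442 - 1*(-22)) = -19/(442 + 22) = -19/464 ≈ -0.040948)
1/b = 1/(-19/464) = -464/19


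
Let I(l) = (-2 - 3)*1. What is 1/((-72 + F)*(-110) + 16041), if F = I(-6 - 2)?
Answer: 1/24511 ≈ 4.0798e-5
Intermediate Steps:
I(l) = -5 (I(l) = -5*1 = -5)
F = -5
1/((-72 + F)*(-110) + 16041) = 1/((-72 - 5)*(-110) + 16041) = 1/(-77*(-110) + 16041) = 1/(8470 + 16041) = 1/24511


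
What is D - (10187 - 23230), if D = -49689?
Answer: -36646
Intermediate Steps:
D - (10187 - 23230) = -49689 - (10187 - 23230) = -49689 - 1*(-13043) = -49689 + 13043 = -36646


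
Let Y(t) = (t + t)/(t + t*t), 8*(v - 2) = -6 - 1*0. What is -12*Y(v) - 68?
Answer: -236/3 ≈ -78.667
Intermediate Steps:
v = 5/4 (v = 2 + (-6 - 1*0)/8 = 2 + (-6 + 0)/8 = 2 + (1/8)*(-6) = 2 - 3/4 = 5/4 ≈ 1.2500)
Y(t) = 2*t/(t + t**2) (Y(t) = (2*t)/(t + t**2) = 2*t/(t + t**2))
-12*Y(v) - 68 = -24/(1 + 5/4) - 68 = -24/9/4 - 68 = -24*4/9 - 68 = -12*8/9 - 68 = -32/3 - 68 = -236/3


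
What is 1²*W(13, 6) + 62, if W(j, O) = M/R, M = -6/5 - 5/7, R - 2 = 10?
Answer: 25973/420 ≈ 61.840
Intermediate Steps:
R = 12 (R = 2 + 10 = 12)
M = -67/35 (M = -6*⅕ - 5*⅐ = -6/5 - 5/7 = -67/35 ≈ -1.9143)
W(j, O) = -67/420 (W(j, O) = -67/35/12 = -67/35*1/12 = -67/420)
1²*W(13, 6) + 62 = 1²*(-67/420) + 62 = 1*(-67/420) + 62 = -67/420 + 62 = 25973/420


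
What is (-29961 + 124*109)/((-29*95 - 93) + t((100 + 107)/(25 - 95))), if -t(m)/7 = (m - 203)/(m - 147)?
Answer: 34524633/5999275 ≈ 5.7548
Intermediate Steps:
t(m) = -7*(-203 + m)/(-147 + m) (t(m) = -7*(m - 203)/(m - 147) = -7*(-203 + m)/(-147 + m))
(-29961 + 124*109)/((-29*95 - 93) + t((100 + 107)/(25 - 95))) = (-29961 + 124*109)/((-29*95 - 93) + 7*(203 - (100 + 107)/(25 - 95))/(-147 + (100 + 107)/(25 - 95))) = (-29961 + 13516)/((-2755 - 93) + 7*(203 - 207/(-70))/(-147 + 207/(-70))) = -16445/(-2848 + 7*(203 - 207*(-1)/70)/(-147 + 207*(-1/70))) = -16445/(-2848 + 7*(203 - 1*(-207/70))/(-147 - 207/70)) = -16445/(-2848 + 7*(203 + 207/70)/(-10497/70)) = -16445/(-2848 + 7*(-70/10497)*(14417/70)) = -16445/(-2848 - 100919/10497) = -16445/(-29996375/10497) = -16445*(-10497/29996375) = 34524633/5999275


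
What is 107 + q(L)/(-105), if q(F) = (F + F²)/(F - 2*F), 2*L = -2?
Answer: 107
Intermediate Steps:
L = -1 (L = (½)*(-2) = -1)
q(F) = -(F + F²)/F (q(F) = (F + F²)/((-F)) = (F + F²)*(-1/F) = -(F + F²)/F)
107 + q(L)/(-105) = 107 + (-1 - 1*(-1))/(-105) = 107 - (-1 + 1)/105 = 107 - 1/105*0 = 107 + 0 = 107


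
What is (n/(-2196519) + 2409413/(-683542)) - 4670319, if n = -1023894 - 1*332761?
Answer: -7012081980426326399/1501412990298 ≈ -4.6703e+6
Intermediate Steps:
n = -1356655 (n = -1023894 - 332761 = -1356655)
(n/(-2196519) + 2409413/(-683542)) - 4670319 = (-1356655/(-2196519) + 2409413/(-683542)) - 4670319 = (-1356655*(-1/2196519) + 2409413*(-1/683542)) - 4670319 = (1356655/2196519 - 2409413/683542) - 4670319 = -4364990761337/1501412990298 - 4670319 = -7012081980426326399/1501412990298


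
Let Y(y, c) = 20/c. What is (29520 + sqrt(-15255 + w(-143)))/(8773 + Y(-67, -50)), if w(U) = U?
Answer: 49200/14621 + 5*I*sqrt(15398)/43863 ≈ 3.365 + 0.014145*I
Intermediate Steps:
(29520 + sqrt(-15255 + w(-143)))/(8773 + Y(-67, -50)) = (29520 + sqrt(-15255 - 143))/(8773 + 20/(-50)) = (29520 + sqrt(-15398))/(8773 + 20*(-1/50)) = (29520 + I*sqrt(15398))/(8773 - 2/5) = (29520 + I*sqrt(15398))/(43863/5) = (29520 + I*sqrt(15398))*(5/43863) = 49200/14621 + 5*I*sqrt(15398)/43863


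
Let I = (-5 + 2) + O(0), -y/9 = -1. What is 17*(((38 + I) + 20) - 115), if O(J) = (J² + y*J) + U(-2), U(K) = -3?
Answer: -1071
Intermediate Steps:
y = 9 (y = -9*(-1) = 9)
O(J) = -3 + J² + 9*J (O(J) = (J² + 9*J) - 3 = -3 + J² + 9*J)
I = -6 (I = (-5 + 2) + (-3 + 0² + 9*0) = -3 + (-3 + 0 + 0) = -3 - 3 = -6)
17*(((38 + I) + 20) - 115) = 17*(((38 - 6) + 20) - 115) = 17*((32 + 20) - 115) = 17*(52 - 115) = 17*(-63) = -1071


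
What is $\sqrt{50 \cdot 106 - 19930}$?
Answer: $i \sqrt{14630} \approx 120.95 i$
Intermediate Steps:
$\sqrt{50 \cdot 106 - 19930} = \sqrt{5300 - 19930} = \sqrt{-14630} = i \sqrt{14630}$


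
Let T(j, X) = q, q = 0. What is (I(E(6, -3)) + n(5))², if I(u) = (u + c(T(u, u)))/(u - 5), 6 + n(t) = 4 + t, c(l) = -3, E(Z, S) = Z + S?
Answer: 9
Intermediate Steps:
E(Z, S) = S + Z
T(j, X) = 0
n(t) = -2 + t (n(t) = -6 + (4 + t) = -2 + t)
I(u) = (-3 + u)/(-5 + u) (I(u) = (u - 3)/(u - 5) = (-3 + u)/(-5 + u))
(I(E(6, -3)) + n(5))² = ((-3 + (-3 + 6))/(-5 + (-3 + 6)) + (-2 + 5))² = ((-3 + 3)/(-5 + 3) + 3)² = (0/(-2) + 3)² = (-½*0 + 3)² = (0 + 3)² = 3² = 9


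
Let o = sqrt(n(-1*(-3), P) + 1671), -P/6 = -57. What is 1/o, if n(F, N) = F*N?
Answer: sqrt(2697)/2697 ≈ 0.019256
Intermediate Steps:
P = 342 (P = -6*(-57) = 342)
o = sqrt(2697) (o = sqrt(-1*(-3)*342 + 1671) = sqrt(3*342 + 1671) = sqrt(1026 + 1671) = sqrt(2697) ≈ 51.933)
1/o = 1/(sqrt(2697)) = sqrt(2697)/2697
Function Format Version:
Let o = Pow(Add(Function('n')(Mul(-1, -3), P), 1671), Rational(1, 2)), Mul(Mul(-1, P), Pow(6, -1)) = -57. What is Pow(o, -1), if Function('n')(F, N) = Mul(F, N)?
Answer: Mul(Rational(1, 2697), Pow(2697, Rational(1, 2))) ≈ 0.019256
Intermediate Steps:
P = 342 (P = Mul(-6, -57) = 342)
o = Pow(2697, Rational(1, 2)) (o = Pow(Add(Mul(Mul(-1, -3), 342), 1671), Rational(1, 2)) = Pow(Add(Mul(3, 342), 1671), Rational(1, 2)) = Pow(Add(1026, 1671), Rational(1, 2)) = Pow(2697, Rational(1, 2)) ≈ 51.933)
Pow(o, -1) = Pow(Pow(2697, Rational(1, 2)), -1) = Mul(Rational(1, 2697), Pow(2697, Rational(1, 2)))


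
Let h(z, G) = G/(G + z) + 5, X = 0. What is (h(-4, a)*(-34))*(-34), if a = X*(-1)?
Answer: 5780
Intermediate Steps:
a = 0 (a = 0*(-1) = 0)
h(z, G) = 5 + G/(G + z) (h(z, G) = G/(G + z) + 5 = 5 + G/(G + z))
(h(-4, a)*(-34))*(-34) = (((5*(-4) + 6*0)/(0 - 4))*(-34))*(-34) = (((-20 + 0)/(-4))*(-34))*(-34) = (-1/4*(-20)*(-34))*(-34) = (5*(-34))*(-34) = -170*(-34) = 5780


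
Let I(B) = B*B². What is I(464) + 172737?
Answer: 100070081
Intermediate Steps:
I(B) = B³
I(464) + 172737 = 464³ + 172737 = 99897344 + 172737 = 100070081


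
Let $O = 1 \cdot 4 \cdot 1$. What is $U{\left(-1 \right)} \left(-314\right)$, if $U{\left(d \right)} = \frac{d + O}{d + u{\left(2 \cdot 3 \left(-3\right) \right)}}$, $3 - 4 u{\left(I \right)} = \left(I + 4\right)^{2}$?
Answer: $\frac{3768}{197} \approx 19.127$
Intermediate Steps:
$u{\left(I \right)} = \frac{3}{4} - \frac{\left(4 + I\right)^{2}}{4}$ ($u{\left(I \right)} = \frac{3}{4} - \frac{\left(I + 4\right)^{2}}{4} = \frac{3}{4} - \frac{\left(4 + I\right)^{2}}{4}$)
$O = 4$ ($O = 4 \cdot 1 = 4$)
$U{\left(d \right)} = \frac{4 + d}{- \frac{193}{4} + d}$ ($U{\left(d \right)} = \frac{d + 4}{d + \left(\frac{3}{4} - \frac{\left(4 + 2 \cdot 3 \left(-3\right)\right)^{2}}{4}\right)} = \frac{4 + d}{d + \left(\frac{3}{4} - \frac{\left(4 + 6 \left(-3\right)\right)^{2}}{4}\right)} = \frac{4 + d}{d + \left(\frac{3}{4} - \frac{\left(4 - 18\right)^{2}}{4}\right)} = \frac{4 + d}{d + \left(\frac{3}{4} - \frac{\left(-14\right)^{2}}{4}\right)} = \frac{4 + d}{d + \left(\frac{3}{4} - 49\right)} = \frac{4 + d}{d - \frac{193}{4}} = \frac{4 + d}{- \frac{193}{4} + d}$)
$U{\left(-1 \right)} \left(-314\right) = \frac{4 \left(4 - 1\right)}{-193 + 4 \left(-1\right)} \left(-314\right) = 4 \frac{1}{-193 - 4} \cdot 3 \left(-314\right) = 4 \frac{1}{-197} \cdot 3 \left(-314\right) = 4 \left(- \frac{1}{197}\right) 3 \left(-314\right) = \left(- \frac{12}{197}\right) \left(-314\right) = \frac{3768}{197}$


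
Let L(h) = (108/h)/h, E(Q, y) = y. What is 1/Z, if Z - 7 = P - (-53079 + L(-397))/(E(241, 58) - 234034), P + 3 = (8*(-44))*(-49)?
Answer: 12292241128/212062955364255 ≈ 5.7965e-5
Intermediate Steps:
L(h) = 108/h**2
P = 17245 (P = -3 + (8*(-44))*(-49) = -3 - 352*(-49) = -3 + 17248 = 17245)
Z = 212062955364255/12292241128 (Z = 7 + (17245 - (-53079 + 108/(-397)**2)/(58 - 234034)) = 7 + (17245 - (-53079 + 108*(1/157609))/(-233976)) = 7 + (17245 - (-53079 + 108/157609)*(-1)/233976) = 7 + (17245 - (-8365728003)*(-1)/(157609*233976)) = 7 + (17245 - 1*2788576001/12292241128) = 7 + (17245 - 2788576001/12292241128) = 7 + 211976909676359/12292241128 = 212062955364255/12292241128 ≈ 17252.)
1/Z = 1/(212062955364255/12292241128) = 12292241128/212062955364255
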